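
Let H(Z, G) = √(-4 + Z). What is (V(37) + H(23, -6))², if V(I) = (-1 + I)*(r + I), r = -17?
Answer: (720 + √19)² ≈ 5.2470e+5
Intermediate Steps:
V(I) = (-1 + I)*(-17 + I)
(V(37) + H(23, -6))² = ((17 + 37² - 18*37) + √(-4 + 23))² = ((17 + 1369 - 666) + √19)² = (720 + √19)²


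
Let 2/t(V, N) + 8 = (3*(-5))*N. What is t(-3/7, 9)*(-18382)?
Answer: 2828/11 ≈ 257.09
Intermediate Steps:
t(V, N) = 2/(-8 - 15*N) (t(V, N) = 2/(-8 + (3*(-5))*N) = 2/(-8 - 15*N))
t(-3/7, 9)*(-18382) = -2/(8 + 15*9)*(-18382) = -2/(8 + 135)*(-18382) = -2/143*(-18382) = 2828/11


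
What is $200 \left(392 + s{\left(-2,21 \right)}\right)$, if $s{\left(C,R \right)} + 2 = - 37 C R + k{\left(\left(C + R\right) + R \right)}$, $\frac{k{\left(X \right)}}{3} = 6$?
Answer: $392400$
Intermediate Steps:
$k{\left(X \right)} = 18$ ($k{\left(X \right)} = 3 \cdot 6 = 18$)
$s{\left(C,R \right)} = 16 - 37 C R$ ($s{\left(C,R \right)} = -2 + \left(- 37 C R + 18\right) = -2 - \left(-18 + 37 C R\right) = 16 - 37 C R$)
$200 \left(392 + s{\left(-2,21 \right)}\right) = 200 \left(392 - \left(-16 - 1554\right)\right) = 200 \left(392 + \left(16 + 1554\right)\right) = 200 \left(392 + 1570\right) = 200 \cdot 1962 = 392400$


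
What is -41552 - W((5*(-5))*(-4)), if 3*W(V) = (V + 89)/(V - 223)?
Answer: -1703611/41 ≈ -41552.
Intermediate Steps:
W(V) = (89 + V)/(3*(-223 + V)) (W(V) = ((V + 89)/(V - 223))/3 = ((89 + V)/(-223 + V))/3 = (89 + V)/(3*(-223 + V)))
-41552 - W((5*(-5))*(-4)) = -41552 - (89 + (5*(-5))*(-4))/(3*(-223 + (5*(-5))*(-4))) = -41552 - (89 - 25*(-4))/(3*(-223 - 25*(-4))) = -41552 - (89 + 100)/(3*(-223 + 100)) = -41552 - 189/(3*(-123)) = -41552 - (-1)*189/(3*123) = -41552 - 1*(-21/41) = -41552 + 21/41 = -1703611/41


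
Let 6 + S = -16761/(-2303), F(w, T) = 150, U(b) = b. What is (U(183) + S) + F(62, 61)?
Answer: 769842/2303 ≈ 334.28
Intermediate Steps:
S = 2943/2303 (S = -6 - 16761/(-2303) = -6 - 16761*(-1/2303) = -6 + 16761/2303 = 2943/2303 ≈ 1.2779)
(U(183) + S) + F(62, 61) = (183 + 2943/2303) + 150 = 424392/2303 + 150 = 769842/2303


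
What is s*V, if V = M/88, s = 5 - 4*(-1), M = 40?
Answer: 45/11 ≈ 4.0909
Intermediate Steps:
s = 9 (s = 5 + 4 = 9)
V = 5/11 (V = 40/88 = 40*(1/88) = 5/11 ≈ 0.45455)
s*V = 9*(5/11) = 45/11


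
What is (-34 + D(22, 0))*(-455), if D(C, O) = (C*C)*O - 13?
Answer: 21385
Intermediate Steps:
D(C, O) = -13 + O*C² (D(C, O) = C²*O - 13 = O*C² - 13 = -13 + O*C²)
(-34 + D(22, 0))*(-455) = (-34 + (-13 + 0*22²))*(-455) = (-34 + (-13 + 0*484))*(-455) = (-34 + (-13 + 0))*(-455) = (-34 - 13)*(-455) = -47*(-455) = 21385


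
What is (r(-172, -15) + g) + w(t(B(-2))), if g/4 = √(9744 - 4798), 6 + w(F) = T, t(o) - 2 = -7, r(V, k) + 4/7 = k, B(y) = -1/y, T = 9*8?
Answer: 353/7 + 4*√4946 ≈ 331.74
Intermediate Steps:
T = 72
r(V, k) = -4/7 + k
t(o) = -5 (t(o) = 2 - 7 = -5)
w(F) = 66 (w(F) = -6 + 72 = 66)
g = 4*√4946 (g = 4*√(9744 - 4798) = 4*√4946 ≈ 281.31)
(r(-172, -15) + g) + w(t(B(-2))) = ((-4/7 - 15) + 4*√4946) + 66 = (-109/7 + 4*√4946) + 66 = 353/7 + 4*√4946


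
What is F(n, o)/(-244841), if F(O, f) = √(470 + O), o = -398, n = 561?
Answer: -√1031/244841 ≈ -0.00013114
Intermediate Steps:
F(n, o)/(-244841) = √(470 + 561)/(-244841) = √1031*(-1/244841) = -√1031/244841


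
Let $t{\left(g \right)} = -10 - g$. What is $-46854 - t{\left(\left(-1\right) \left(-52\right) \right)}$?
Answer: $-46792$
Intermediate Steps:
$-46854 - t{\left(\left(-1\right) \left(-52\right) \right)} = -46854 - \left(-10 - \left(-1\right) \left(-52\right)\right) = -46854 - \left(-10 - 52\right) = -46854 - -62 = -46854 + 62 = -46792$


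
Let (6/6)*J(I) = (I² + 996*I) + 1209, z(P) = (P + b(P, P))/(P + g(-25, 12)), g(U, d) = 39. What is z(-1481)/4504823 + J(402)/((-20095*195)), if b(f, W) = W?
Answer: -121951419910466/848485371648005 ≈ -0.14373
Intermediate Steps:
z(P) = 2*P/(39 + P) (z(P) = (P + P)/(P + 39) = (2*P)/(39 + P) = 2*P/(39 + P))
J(I) = 1209 + I² + 996*I (J(I) = (I² + 996*I) + 1209 = 1209 + I² + 996*I)
z(-1481)/4504823 + J(402)/((-20095*195)) = (2*(-1481)/(39 - 1481))/4504823 + (1209 + 402² + 996*402)/((-20095*195)) = (2*(-1481)/(-1442))*(1/4504823) + (1209 + 161604 + 400392)/(-3918525) = (2*(-1481)*(-1/1442))*(1/4504823) + 563205*(-1/3918525) = (1481/721)*(1/4504823) - 37547/261235 = 1481/3247977383 - 37547/261235 = -121951419910466/848485371648005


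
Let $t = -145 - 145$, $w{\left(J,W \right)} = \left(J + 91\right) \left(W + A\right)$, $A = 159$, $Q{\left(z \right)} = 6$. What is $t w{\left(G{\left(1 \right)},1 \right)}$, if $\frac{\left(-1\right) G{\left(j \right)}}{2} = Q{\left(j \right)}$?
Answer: $-3665600$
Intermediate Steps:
$G{\left(j \right)} = -12$ ($G{\left(j \right)} = \left(-2\right) 6 = -12$)
$w{\left(J,W \right)} = \left(91 + J\right) \left(159 + W\right)$ ($w{\left(J,W \right)} = \left(J + 91\right) \left(W + 159\right) = \left(91 + J\right) \left(159 + W\right)$)
$t = -290$
$t w{\left(G{\left(1 \right)},1 \right)} = - 290 \left(14469 + 91 \cdot 1 + 159 \left(-12\right) - 12\right) = - 290 \left(14469 + 91 - 1908 - 12\right) = \left(-290\right) 12640 = -3665600$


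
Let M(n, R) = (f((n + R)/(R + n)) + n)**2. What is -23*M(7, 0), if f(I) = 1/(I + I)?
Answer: -5175/4 ≈ -1293.8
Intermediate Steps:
f(I) = 1/(2*I)
M(n, R) = (1/2 + n)**2 (M(n, R) = (1/(2*(((n + R)/(R + n)))) + n)**2 = (1/(2*(((R + n)/(R + n)))) + n)**2 = ((1/2)/1 + n)**2 = ((1/2)*1 + n)**2 = (1/2 + n)**2)
-23*M(7, 0) = -23*(1 + 2*7)**2/4 = -23*(1 + 14)**2/4 = -23*15**2/4 = -23*225/4 = -5175/4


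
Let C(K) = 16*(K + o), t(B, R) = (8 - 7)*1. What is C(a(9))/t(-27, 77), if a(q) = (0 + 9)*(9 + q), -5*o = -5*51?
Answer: 3408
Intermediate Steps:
t(B, R) = 1 (t(B, R) = 1*1 = 1)
o = 51 (o = -(-1)*51 = -⅕*(-255) = 51)
a(q) = 81 + 9*q (a(q) = 9*(9 + q) = 81 + 9*q)
C(K) = 816 + 16*K (C(K) = 16*(K + 51) = 16*(51 + K) = 816 + 16*K)
C(a(9))/t(-27, 77) = (816 + 16*(81 + 9*9))/1 = (816 + 16*(81 + 81))*1 = (816 + 16*162)*1 = (816 + 2592)*1 = 3408*1 = 3408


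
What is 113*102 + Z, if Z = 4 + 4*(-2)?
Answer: 11522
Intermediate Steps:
Z = -4 (Z = 4 - 8 = -4)
113*102 + Z = 113*102 - 4 = 11526 - 4 = 11522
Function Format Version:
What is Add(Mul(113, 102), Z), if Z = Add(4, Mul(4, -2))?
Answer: 11522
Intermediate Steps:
Z = -4 (Z = Add(4, -8) = -4)
Add(Mul(113, 102), Z) = Add(Mul(113, 102), -4) = Add(11526, -4) = 11522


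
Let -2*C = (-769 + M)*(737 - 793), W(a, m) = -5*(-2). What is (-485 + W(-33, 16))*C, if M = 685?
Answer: 1117200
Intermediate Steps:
W(a, m) = 10
C = -2352 (C = -(-769 + 685)*(737 - 793)/2 = -(-42)*(-56) = -1/2*4704 = -2352)
(-485 + W(-33, 16))*C = (-485 + 10)*(-2352) = -475*(-2352) = 1117200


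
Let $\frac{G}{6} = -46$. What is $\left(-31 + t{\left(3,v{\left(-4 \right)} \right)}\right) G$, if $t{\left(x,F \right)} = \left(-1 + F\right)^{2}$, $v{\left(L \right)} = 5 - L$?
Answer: $-9108$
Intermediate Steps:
$G = -276$ ($G = 6 \left(-46\right) = -276$)
$\left(-31 + t{\left(3,v{\left(-4 \right)} \right)}\right) G = \left(-31 + \left(-1 + \left(5 - -4\right)\right)^{2}\right) \left(-276\right) = \left(-31 + \left(-1 + \left(5 + 4\right)\right)^{2}\right) \left(-276\right) = \left(-31 + \left(-1 + 9\right)^{2}\right) \left(-276\right) = \left(-31 + 8^{2}\right) \left(-276\right) = \left(-31 + 64\right) \left(-276\right) = 33 \left(-276\right) = -9108$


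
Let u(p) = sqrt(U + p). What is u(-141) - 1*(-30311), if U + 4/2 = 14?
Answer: 30311 + I*sqrt(129) ≈ 30311.0 + 11.358*I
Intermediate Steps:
U = 12 (U = -2 + 14 = 12)
u(p) = sqrt(12 + p)
u(-141) - 1*(-30311) = sqrt(12 - 141) - 1*(-30311) = sqrt(-129) + 30311 = I*sqrt(129) + 30311 = 30311 + I*sqrt(129)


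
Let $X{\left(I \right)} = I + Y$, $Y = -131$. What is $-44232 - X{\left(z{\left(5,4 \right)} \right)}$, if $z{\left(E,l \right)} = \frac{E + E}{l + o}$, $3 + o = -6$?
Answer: $-44099$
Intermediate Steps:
$o = -9$ ($o = -3 - 6 = -9$)
$z{\left(E,l \right)} = \frac{2 E}{-9 + l}$ ($z{\left(E,l \right)} = \frac{E + E}{l - 9} = \frac{2 E}{-9 + l}$)
$X{\left(I \right)} = -131 + I$ ($X{\left(I \right)} = I - 131 = -131 + I$)
$-44232 - X{\left(z{\left(5,4 \right)} \right)} = -44232 - \left(-131 + 2 \cdot 5 \frac{1}{-9 + 4}\right) = -44232 - \left(-131 + 2 \cdot 5 \frac{1}{-5}\right) = -44232 - \left(-131 + 2 \cdot 5 \left(- \frac{1}{5}\right)\right) = -44232 - \left(-131 - 2\right) = -44232 - -133 = -44232 + 133 = -44099$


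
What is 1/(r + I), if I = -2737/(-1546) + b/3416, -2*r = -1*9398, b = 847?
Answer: 377224/1773336937 ≈ 0.00021272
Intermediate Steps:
r = 4699 (r = -(-1)*9398/2 = -1/2*(-9398) = 4699)
I = 761361/377224 (I = -2737/(-1546) + 847/3416 = -2737*(-1/1546) + 847*(1/3416) = 2737/1546 + 121/488 = 761361/377224 ≈ 2.0183)
1/(r + I) = 1/(4699 + 761361/377224) = 1/(1773336937/377224) = 377224/1773336937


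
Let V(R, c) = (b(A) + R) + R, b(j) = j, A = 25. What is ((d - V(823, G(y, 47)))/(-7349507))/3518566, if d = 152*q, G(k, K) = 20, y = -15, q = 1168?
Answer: -175865/25859725446962 ≈ -6.8007e-9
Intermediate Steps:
d = 177536 (d = 152*1168 = 177536)
V(R, c) = 25 + 2*R (V(R, c) = (25 + R) + R = 25 + 2*R)
((d - V(823, G(y, 47)))/(-7349507))/3518566 = ((177536 - (25 + 2*823))/(-7349507))/3518566 = ((177536 - (25 + 1646))*(-1/7349507))*(1/3518566) = ((177536 - 1*1671)*(-1/7349507))*(1/3518566) = ((177536 - 1671)*(-1/7349507))*(1/3518566) = (175865*(-1/7349507))*(1/3518566) = -175865/7349507*1/3518566 = -175865/25859725446962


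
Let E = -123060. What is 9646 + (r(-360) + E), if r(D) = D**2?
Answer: 16186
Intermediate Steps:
9646 + (r(-360) + E) = 9646 + ((-360)**2 - 123060) = 9646 + (129600 - 123060) = 9646 + 6540 = 16186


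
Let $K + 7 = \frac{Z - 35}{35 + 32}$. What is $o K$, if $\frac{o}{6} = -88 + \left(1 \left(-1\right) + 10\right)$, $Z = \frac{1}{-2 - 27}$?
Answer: $\frac{6928458}{1943} \approx 3565.9$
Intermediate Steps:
$Z = - \frac{1}{29}$ ($Z = \frac{1}{-29} = - \frac{1}{29} \approx -0.034483$)
$K = - \frac{14617}{1943}$ ($K = -7 + \frac{- \frac{1}{29} - 35}{35 + 32} = -7 - \frac{1016}{29 \cdot 67} = -7 - \frac{1016}{1943} = - \frac{14617}{1943} \approx -7.5229$)
$o = -474$ ($o = 6 \left(-88 + \left(1 \left(-1\right) + 10\right)\right) = 6 \left(-88 + \left(-1 + 10\right)\right) = 6 \left(-88 + 9\right) = 6 \left(-79\right) = -474$)
$o K = \left(-474\right) \left(- \frac{14617}{1943}\right) = \frac{6928458}{1943}$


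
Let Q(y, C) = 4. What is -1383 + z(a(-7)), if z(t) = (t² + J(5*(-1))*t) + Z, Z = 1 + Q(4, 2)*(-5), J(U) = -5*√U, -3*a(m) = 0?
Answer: -1402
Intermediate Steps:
a(m) = 0 (a(m) = -⅓*0 = 0)
Z = -19 (Z = 1 + 4*(-5) = 1 - 20 = -19)
z(t) = -19 + t² - 5*I*t*√5 (z(t) = (t² + (-5*I*√5)*t) - 19 = (t² - 5*I*t*√5) - 19 = -19 + t² - 5*I*t*√5)
-1383 + z(a(-7)) = -1383 + (-19 + 0² - 5*I*0*√5) = -1383 + (-19 + 0 + 0) = -1383 - 19 = -1402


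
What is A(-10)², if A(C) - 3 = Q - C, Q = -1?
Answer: 144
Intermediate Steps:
A(C) = 2 - C (A(C) = 3 + (-1 - C) = 2 - C)
A(-10)² = (2 - 1*(-10))² = (2 + 10)² = 12² = 144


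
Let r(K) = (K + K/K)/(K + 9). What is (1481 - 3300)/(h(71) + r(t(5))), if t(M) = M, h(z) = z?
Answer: -12733/500 ≈ -25.466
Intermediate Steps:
r(K) = (1 + K)/(9 + K) (r(K) = (K + 1)/(9 + K) = (1 + K)/(9 + K))
(1481 - 3300)/(h(71) + r(t(5))) = (1481 - 3300)/(71 + (1 + 5)/(9 + 5)) = -1819/(71 + 6/14) = -1819/(71 + (1/14)*6) = -1819/(71 + 3/7) = -1819/500/7 = -1819*7/500 = -12733/500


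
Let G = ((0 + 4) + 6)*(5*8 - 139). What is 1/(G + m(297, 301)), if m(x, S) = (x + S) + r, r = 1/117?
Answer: -117/45863 ≈ -0.0025511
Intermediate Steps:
r = 1/117 ≈ 0.0085470
m(x, S) = 1/117 + S + x (m(x, S) = (x + S) + 1/117 = (S + x) + 1/117 = 1/117 + S + x)
G = -990 (G = (4 + 6)*(40 - 139) = 10*(-99) = -990)
1/(G + m(297, 301)) = 1/(-990 + (1/117 + 301 + 297)) = 1/(-990 + 69967/117) = 1/(-45863/117) = -117/45863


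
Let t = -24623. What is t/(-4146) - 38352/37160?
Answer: 94497911/19258170 ≈ 4.9069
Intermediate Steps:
t/(-4146) - 38352/37160 = -24623/(-4146) - 38352/37160 = -24623*(-1/4146) - 38352*1/37160 = 24623/4146 - 4794/4645 = 94497911/19258170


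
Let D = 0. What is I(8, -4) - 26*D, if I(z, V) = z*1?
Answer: 8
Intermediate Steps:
I(z, V) = z
I(8, -4) - 26*D = 8 - 26*0 = 8 + 0 = 8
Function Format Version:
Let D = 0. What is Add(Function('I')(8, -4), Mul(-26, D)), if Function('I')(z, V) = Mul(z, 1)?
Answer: 8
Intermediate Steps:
Function('I')(z, V) = z
Add(Function('I')(8, -4), Mul(-26, D)) = Add(8, Mul(-26, 0)) = Add(8, 0) = 8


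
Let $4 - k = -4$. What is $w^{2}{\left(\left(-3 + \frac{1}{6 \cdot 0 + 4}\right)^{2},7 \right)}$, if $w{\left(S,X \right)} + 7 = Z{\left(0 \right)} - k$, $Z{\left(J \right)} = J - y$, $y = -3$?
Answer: $144$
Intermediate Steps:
$k = 8$ ($k = 4 - -4 = 4 + 4 = 8$)
$Z{\left(J \right)} = 3 + J$ ($Z{\left(J \right)} = J - -3 = J + 3 = 3 + J$)
$w{\left(S,X \right)} = -12$ ($w{\left(S,X \right)} = -7 + \left(\left(3 + 0\right) - 8\right) = -7 + \left(3 - 8\right) = -7 - 5 = -12$)
$w^{2}{\left(\left(-3 + \frac{1}{6 \cdot 0 + 4}\right)^{2},7 \right)} = \left(-12\right)^{2} = 144$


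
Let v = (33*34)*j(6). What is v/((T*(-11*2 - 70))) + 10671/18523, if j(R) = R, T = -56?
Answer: 44918457/23857624 ≈ 1.8828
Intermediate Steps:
v = 6732 (v = (33*34)*6 = 1122*6 = 6732)
v/((T*(-11*2 - 70))) + 10671/18523 = 6732/((-56*(-11*2 - 70))) + 10671/18523 = 6732/((-56*(-22 - 70))) + 10671*(1/18523) = 6732/((-56*(-92))) + 10671/18523 = 6732/5152 + 10671/18523 = 6732*(1/5152) + 10671/18523 = 1683/1288 + 10671/18523 = 44918457/23857624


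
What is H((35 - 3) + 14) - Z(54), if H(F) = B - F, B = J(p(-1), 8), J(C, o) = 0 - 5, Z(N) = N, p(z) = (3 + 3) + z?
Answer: -105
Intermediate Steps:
p(z) = 6 + z
J(C, o) = -5
B = -5
H(F) = -5 - F
H((35 - 3) + 14) - Z(54) = (-5 - ((35 - 3) + 14)) - 1*54 = (-5 - (32 + 14)) - 54 = (-5 - 1*46) - 54 = (-5 - 46) - 54 = -51 - 54 = -105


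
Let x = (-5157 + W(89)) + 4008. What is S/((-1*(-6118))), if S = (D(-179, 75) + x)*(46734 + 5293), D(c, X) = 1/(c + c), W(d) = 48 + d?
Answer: -18849226019/2190244 ≈ -8606.0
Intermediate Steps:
D(c, X) = 1/(2*c)
x = -1012 (x = (-5157 + (48 + 89)) + 4008 = (-5157 + 137) + 4008 = -5020 + 4008 = -1012)
S = -18849226019/358 (S = ((½)/(-179) - 1012)*(46734 + 5293) = ((½)*(-1/179) - 1012)*52027 = (-1/358 - 1012)*52027 = -362297/358*52027 = -18849226019/358 ≈ -5.2651e+7)
S/((-1*(-6118))) = -18849226019/(358*((-1*(-6118)))) = -18849226019/358/6118 = -18849226019/358*1/6118 = -18849226019/2190244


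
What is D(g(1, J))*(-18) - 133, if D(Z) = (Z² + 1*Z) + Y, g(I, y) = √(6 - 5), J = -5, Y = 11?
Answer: -367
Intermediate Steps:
g(I, y) = 1 (g(I, y) = √1 = 1)
D(Z) = 11 + Z + Z² (D(Z) = (Z² + 1*Z) + 11 = (Z² + Z) + 11 = (Z + Z²) + 11 = 11 + Z + Z²)
D(g(1, J))*(-18) - 133 = (11 + 1 + 1²)*(-18) - 133 = (11 + 1 + 1)*(-18) - 133 = 13*(-18) - 133 = -234 - 133 = -367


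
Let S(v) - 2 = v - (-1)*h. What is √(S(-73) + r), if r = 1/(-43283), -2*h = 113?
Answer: I*√955443398522/86566 ≈ 11.292*I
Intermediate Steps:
h = -113/2 (h = -½*113 = -113/2 ≈ -56.500)
r = -1/43283 ≈ -2.3104e-5
S(v) = -109/2 + v (S(v) = 2 + (v - (-1)*(-113)/2) = 2 + (v - 1*113/2) = 2 + (v - 113/2) = 2 + (-113/2 + v) = -109/2 + v)
√(S(-73) + r) = √((-109/2 - 73) - 1/43283) = √(-255/2 - 1/43283) = √(-11037167/86566) = I*√955443398522/86566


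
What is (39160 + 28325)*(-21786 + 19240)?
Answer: -171816810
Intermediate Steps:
(39160 + 28325)*(-21786 + 19240) = 67485*(-2546) = -171816810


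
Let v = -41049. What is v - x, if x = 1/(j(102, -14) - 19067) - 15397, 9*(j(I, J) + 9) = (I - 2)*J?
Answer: -4439950759/173084 ≈ -25652.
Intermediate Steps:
j(I, J) = -9 + J*(-2 + I)/9 (j(I, J) = -9 + ((I - 2)*J)/9 = -9 + ((-2 + I)*J)/9 = -9 + (J*(-2 + I))/9 = -9 + J*(-2 + I)/9)
x = -2664974357/173084 (x = 1/((-9 - 2/9*(-14) + (⅑)*102*(-14)) - 19067) - 15397 = 1/((-9 + 28/9 - 476/3) - 19067) - 15397 = 1/(-1481/9 - 19067) - 15397 = 1/(-173084/9) - 15397 = -9/173084 - 15397 = -2664974357/173084 ≈ -15397.)
v - x = -41049 - 1*(-2664974357/173084) = -41049 + 2664974357/173084 = -4439950759/173084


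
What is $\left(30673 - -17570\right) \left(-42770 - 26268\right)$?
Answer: $-3330600234$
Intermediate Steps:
$\left(30673 - -17570\right) \left(-42770 - 26268\right) = \left(30673 + 17570\right) \left(-69038\right) = 48243 \left(-69038\right) = -3330600234$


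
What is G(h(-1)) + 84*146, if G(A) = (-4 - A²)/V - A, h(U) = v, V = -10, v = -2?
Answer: 61334/5 ≈ 12267.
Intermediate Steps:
h(U) = -2
G(A) = ⅖ - A + A²/10 (G(A) = (-4 - A²)/(-10) - A = (-4 - A²)*(-⅒) - A = (⅖ + A²/10) - A = ⅖ - A + A²/10)
G(h(-1)) + 84*146 = (⅖ - 1*(-2) + (⅒)*(-2)²) + 84*146 = (⅖ + 2 + (⅒)*4) + 12264 = (⅖ + 2 + ⅖) + 12264 = 14/5 + 12264 = 61334/5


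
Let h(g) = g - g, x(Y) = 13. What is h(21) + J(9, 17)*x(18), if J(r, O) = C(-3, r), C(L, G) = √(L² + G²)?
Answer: 39*√10 ≈ 123.33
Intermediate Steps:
h(g) = 0
C(L, G) = √(G² + L²)
J(r, O) = √(9 + r²) (J(r, O) = √(r² + (-3)²) = √(r² + 9) = √(9 + r²))
h(21) + J(9, 17)*x(18) = 0 + √(9 + 9²)*13 = 0 + √(9 + 81)*13 = 0 + √90*13 = 0 + (3*√10)*13 = 0 + 39*√10 = 39*√10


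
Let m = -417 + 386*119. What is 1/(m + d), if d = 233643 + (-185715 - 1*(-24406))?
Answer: 1/117851 ≈ 8.4853e-6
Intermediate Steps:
d = 72334 (d = 233643 + (-185715 + 24406) = 233643 - 161309 = 72334)
m = 45517 (m = -417 + 45934 = 45517)
1/(m + d) = 1/(45517 + 72334) = 1/117851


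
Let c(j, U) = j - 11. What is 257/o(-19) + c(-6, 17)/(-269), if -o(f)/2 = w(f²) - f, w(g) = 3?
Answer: -68385/11836 ≈ -5.7777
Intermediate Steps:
c(j, U) = -11 + j
o(f) = -6 + 2*f (o(f) = -2*(3 - f) = -6 + 2*f)
257/o(-19) + c(-6, 17)/(-269) = 257/(-6 + 2*(-19)) + (-11 - 6)/(-269) = 257/(-6 - 38) - 17*(-1/269) = 257/(-44) + 17/269 = 257*(-1/44) + 17/269 = -257/44 + 17/269 = -68385/11836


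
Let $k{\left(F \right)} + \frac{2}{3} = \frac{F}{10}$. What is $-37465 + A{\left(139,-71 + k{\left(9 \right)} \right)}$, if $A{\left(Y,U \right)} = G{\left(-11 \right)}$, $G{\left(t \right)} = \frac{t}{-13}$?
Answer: $- \frac{487034}{13} \approx -37464.0$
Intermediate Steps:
$G{\left(t \right)} = - \frac{t}{13}$ ($G{\left(t \right)} = t \left(- \frac{1}{13}\right) = - \frac{t}{13}$)
$k{\left(F \right)} = - \frac{2}{3} + \frac{F}{10}$
$A{\left(Y,U \right)} = \frac{11}{13}$ ($A{\left(Y,U \right)} = \left(- \frac{1}{13}\right) \left(-11\right) = \frac{11}{13}$)
$-37465 + A{\left(139,-71 + k{\left(9 \right)} \right)} = -37465 + \frac{11}{13} = - \frac{487034}{13}$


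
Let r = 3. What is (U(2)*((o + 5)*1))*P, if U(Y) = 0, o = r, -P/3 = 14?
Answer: 0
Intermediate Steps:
P = -42 (P = -3*14 = -42)
o = 3
(U(2)*((o + 5)*1))*P = (0*((3 + 5)*1))*(-42) = (0*(8*1))*(-42) = (0*8)*(-42) = 0*(-42) = 0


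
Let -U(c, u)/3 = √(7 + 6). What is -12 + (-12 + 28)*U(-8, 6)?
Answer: -12 - 48*√13 ≈ -185.07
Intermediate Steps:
U(c, u) = -3*√13 (U(c, u) = -3*√(7 + 6) = -3*√13)
-12 + (-12 + 28)*U(-8, 6) = -12 + (-12 + 28)*(-3*√13) = -12 + 16*(-3*√13) = -12 - 48*√13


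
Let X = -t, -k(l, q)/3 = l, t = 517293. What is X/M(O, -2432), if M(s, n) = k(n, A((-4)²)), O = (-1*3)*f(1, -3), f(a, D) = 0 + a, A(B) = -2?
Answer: -172431/2432 ≈ -70.901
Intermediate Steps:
f(a, D) = a
k(l, q) = -3*l
O = -3 (O = -1*3*1 = -3*1 = -3)
M(s, n) = -3*n
X = -517293 (X = -1*517293 = -517293)
X/M(O, -2432) = -517293/((-3*(-2432))) = -517293/7296 = -517293*1/7296 = -172431/2432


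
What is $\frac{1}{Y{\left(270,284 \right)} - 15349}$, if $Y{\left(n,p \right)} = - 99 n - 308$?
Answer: $- \frac{1}{42387} \approx -2.3592 \cdot 10^{-5}$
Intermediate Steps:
$Y{\left(n,p \right)} = -308 - 99 n$
$\frac{1}{Y{\left(270,284 \right)} - 15349} = \frac{1}{\left(-308 - 26730\right) - 15349} = \frac{1}{-27038 - 15349} = \frac{1}{-42387} = - \frac{1}{42387}$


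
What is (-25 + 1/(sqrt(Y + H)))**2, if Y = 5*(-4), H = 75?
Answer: (1375 - sqrt(55))**2/3025 ≈ 618.28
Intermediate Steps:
Y = -20
(-25 + 1/(sqrt(Y + H)))**2 = (-25 + 1/(sqrt(-20 + 75)))**2 = (-25 + 1/(sqrt(55)))**2 = (-25 + sqrt(55)/55)**2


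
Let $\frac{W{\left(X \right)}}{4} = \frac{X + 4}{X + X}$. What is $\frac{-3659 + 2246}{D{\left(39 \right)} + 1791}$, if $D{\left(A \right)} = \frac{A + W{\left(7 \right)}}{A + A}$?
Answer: $- \frac{771498}{978181} \approx -0.78871$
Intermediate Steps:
$W{\left(X \right)} = \frac{2 \left(4 + X\right)}{X}$ ($W{\left(X \right)} = 4 \frac{X + 4}{X + X} = 4 \frac{4 + X}{2 X} = \frac{2 \left(4 + X\right)}{X}$)
$D{\left(A \right)} = \frac{\frac{22}{7} + A}{2 A}$ ($D{\left(A \right)} = \frac{A + \left(2 + \frac{8}{7}\right)}{A + A} = \frac{A + \left(2 + 8 \cdot \frac{1}{7}\right)}{2 A} = \left(A + \left(2 + \frac{8}{7}\right)\right) \frac{1}{2 A} = \left(A + \frac{22}{7}\right) \frac{1}{2 A} = \left(\frac{22}{7} + A\right) \frac{1}{2 A} = \frac{\frac{22}{7} + A}{2 A}$)
$\frac{-3659 + 2246}{D{\left(39 \right)} + 1791} = \frac{-3659 + 2246}{\frac{22 + 7 \cdot 39}{14 \cdot 39} + 1791} = - \frac{1413}{\frac{1}{14} \cdot \frac{1}{39} \left(22 + 273\right) + 1791} = - \frac{1413}{\frac{1}{14} \cdot \frac{1}{39} \cdot 295 + 1791} = - \frac{1413}{\frac{295}{546} + 1791} = - \frac{1413}{\frac{978181}{546}} = \left(-1413\right) \frac{546}{978181} = - \frac{771498}{978181}$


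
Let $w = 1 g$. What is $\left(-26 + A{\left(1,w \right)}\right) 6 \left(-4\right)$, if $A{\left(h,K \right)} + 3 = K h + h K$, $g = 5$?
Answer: $456$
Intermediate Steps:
$w = 5$ ($w = 1 \cdot 5 = 5$)
$A{\left(h,K \right)} = -3 + 2 K h$ ($A{\left(h,K \right)} = -3 + \left(K h + h K\right) = -3 + \left(K h + K h\right) = -3 + 2 K h$)
$\left(-26 + A{\left(1,w \right)}\right) 6 \left(-4\right) = \left(-26 - \left(3 - 10\right)\right) 6 \left(-4\right) = \left(-26 + \left(-3 + 10\right)\right) \left(-24\right) = \left(-26 + 7\right) \left(-24\right) = \left(-19\right) \left(-24\right) = 456$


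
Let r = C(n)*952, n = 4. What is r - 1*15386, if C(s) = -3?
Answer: -18242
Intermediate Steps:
r = -2856 (r = -3*952 = -2856)
r - 1*15386 = -2856 - 1*15386 = -2856 - 15386 = -18242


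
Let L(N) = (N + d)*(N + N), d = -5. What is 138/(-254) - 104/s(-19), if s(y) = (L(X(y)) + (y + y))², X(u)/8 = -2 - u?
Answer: -1681122671/3094239811 ≈ -0.54331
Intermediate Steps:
X(u) = -16 - 8*u (X(u) = 8*(-2 - u) = -16 - 8*u)
L(N) = 2*N*(-5 + N) (L(N) = (N - 5)*(N + N) = (-5 + N)*(2*N) = 2*N*(-5 + N))
s(y) = (2*y + 2*(-21 - 8*y)*(-16 - 8*y))² (s(y) = (2*(-16 - 8*y)*(-5 + (-16 - 8*y)) + (y + y))² = (2*(-16 - 8*y)*(-21 - 8*y) + 2*y)² = (2*(-21 - 8*y)*(-16 - 8*y) + 2*y)² = (2*y + 2*(-21 - 8*y)*(-16 - 8*y))²)
138/(-254) - 104/s(-19) = 138/(-254) - 104*1/(4*(336 + 64*(-19)² + 297*(-19))²) = 138*(-1/254) - 104*1/(4*(336 + 64*361 - 5643)²) = -69/127 - 104*1/(4*(336 + 23104 - 5643)²) = -69/127 - 104/(4*17797²) = -69/127 - 104/(4*316733209) = -69/127 - 104/1266932836 = -69/127 - 104*1/1266932836 = -69/127 - 2/24364093 = -1681122671/3094239811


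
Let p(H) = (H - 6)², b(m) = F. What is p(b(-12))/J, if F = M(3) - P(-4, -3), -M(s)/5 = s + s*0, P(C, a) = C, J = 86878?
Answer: 289/86878 ≈ 0.0033265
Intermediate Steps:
M(s) = -5*s (M(s) = -5*(s + s*0) = -5*(s + 0) = -5*s)
F = -11 (F = -5*3 - 1*(-4) = -15 + 4 = -11)
b(m) = -11
p(H) = (-6 + H)²
p(b(-12))/J = (-6 - 11)²/86878 = (-17)²*(1/86878) = 289*(1/86878) = 289/86878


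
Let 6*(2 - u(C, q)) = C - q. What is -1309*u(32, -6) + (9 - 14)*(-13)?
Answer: 17212/3 ≈ 5737.3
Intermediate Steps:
u(C, q) = 2 - C/6 + q/6 (u(C, q) = 2 - (C - q)/6 = 2 + (-C/6 + q/6) = 2 - C/6 + q/6)
-1309*u(32, -6) + (9 - 14)*(-13) = -1309*(2 - ⅙*32 + (⅙)*(-6)) + (9 - 14)*(-13) = -1309*(2 - 16/3 - 1) - 5*(-13) = -1309*(-13/3) + 65 = 17017/3 + 65 = 17212/3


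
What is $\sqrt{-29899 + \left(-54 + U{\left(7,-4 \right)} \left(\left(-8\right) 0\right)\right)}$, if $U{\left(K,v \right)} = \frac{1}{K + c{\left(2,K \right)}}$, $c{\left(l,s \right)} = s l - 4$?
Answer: $i \sqrt{29953} \approx 173.07 i$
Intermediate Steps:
$c{\left(l,s \right)} = -4 + l s$ ($c{\left(l,s \right)} = l s - 4 = -4 + l s$)
$U{\left(K,v \right)} = \frac{1}{-4 + 3 K}$ ($U{\left(K,v \right)} = \frac{1}{K + \left(-4 + 2 K\right)} = \frac{1}{-4 + 3 K}$)
$\sqrt{-29899 + \left(-54 + U{\left(7,-4 \right)} \left(\left(-8\right) 0\right)\right)} = \sqrt{-29899 - \left(54 - \frac{\left(-8\right) 0}{-4 + 3 \cdot 7}\right)} = \sqrt{-29899 - \left(54 - \frac{1}{-4 + 21} \cdot 0\right)} = \sqrt{-29899 - \left(54 - \frac{1}{17} \cdot 0\right)} = \sqrt{-29899 + \left(-54 + \frac{1}{17} \cdot 0\right)} = \sqrt{-29899 + \left(-54 + 0\right)} = \sqrt{-29899 - 54} = \sqrt{-29953} = i \sqrt{29953}$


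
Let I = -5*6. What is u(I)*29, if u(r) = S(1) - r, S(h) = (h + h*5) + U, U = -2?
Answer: 986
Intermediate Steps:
S(h) = -2 + 6*h (S(h) = (h + h*5) - 2 = (h + 5*h) - 2 = 6*h - 2 = -2 + 6*h)
I = -30
u(r) = 4 - r (u(r) = (-2 + 6*1) - r = (-2 + 6) - r = 4 - r)
u(I)*29 = (4 - 1*(-30))*29 = (4 + 30)*29 = 34*29 = 986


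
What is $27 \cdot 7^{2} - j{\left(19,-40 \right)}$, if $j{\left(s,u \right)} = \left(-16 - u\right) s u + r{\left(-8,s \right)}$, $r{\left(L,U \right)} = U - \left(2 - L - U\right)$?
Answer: $19535$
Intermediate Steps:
$r{\left(L,U \right)} = -2 + L + 2 U$ ($r{\left(L,U \right)} = U + \left(-2 + L + U\right) = -2 + L + 2 U$)
$j{\left(s,u \right)} = -10 + 2 s + s u \left(-16 - u\right)$ ($j{\left(s,u \right)} = \left(-16 - u\right) s u - \left(10 - 2 s\right) = s \left(-16 - u\right) u + \left(-10 + 2 s\right) = s u \left(-16 - u\right) + \left(-10 + 2 s\right) = -10 + 2 s + s u \left(-16 - u\right)$)
$27 \cdot 7^{2} - j{\left(19,-40 \right)} = 27 \cdot 7^{2} - \left(-10 + 2 \cdot 19 - 19 \left(-40\right)^{2} - 304 \left(-40\right)\right) = 27 \cdot 49 - \left(-10 + 38 - 19 \cdot 1600 + 12160\right) = 1323 - \left(-10 + 38 - 30400 + 12160\right) = 1323 - -18212 = 1323 + 18212 = 19535$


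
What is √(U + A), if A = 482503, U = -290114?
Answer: √192389 ≈ 438.62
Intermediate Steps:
√(U + A) = √(-290114 + 482503) = √192389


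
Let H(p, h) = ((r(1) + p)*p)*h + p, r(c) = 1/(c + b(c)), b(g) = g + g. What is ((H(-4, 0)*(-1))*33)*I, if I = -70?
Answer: -9240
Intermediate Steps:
b(g) = 2*g
r(c) = 1/(3*c) (r(c) = 1/(c + 2*c) = 1/(3*c))
H(p, h) = p + h*p*(1/3 + p) (H(p, h) = (((1/3)/1 + p)*p)*h + p = (((1/3)*1 + p)*p)*h + p = ((1/3 + p)*p)*h + p = (p*(1/3 + p))*h + p = h*p*(1/3 + p) + p = p + h*p*(1/3 + p))
((H(-4, 0)*(-1))*33)*I = ((((1/3)*(-4)*(3 + 0 + 3*0*(-4)))*(-1))*33)*(-70) = ((((1/3)*(-4)*(3 + 0 + 0))*(-1))*33)*(-70) = ((((1/3)*(-4)*3)*(-1))*33)*(-70) = (-4*(-1)*33)*(-70) = (4*33)*(-70) = 132*(-70) = -9240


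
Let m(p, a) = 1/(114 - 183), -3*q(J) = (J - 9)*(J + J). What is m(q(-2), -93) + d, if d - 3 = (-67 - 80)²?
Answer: 1491227/69 ≈ 21612.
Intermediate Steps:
q(J) = -2*J*(-9 + J)/3 (q(J) = -(J - 9)*(J + J)/3 = -(-9 + J)*2*J/3 = -2*J*(-9 + J)/3)
m(p, a) = -1/69 (m(p, a) = 1/(-69) = -1/69)
d = 21612 (d = 3 + (-67 - 80)² = 3 + (-147)² = 3 + 21609 = 21612)
m(q(-2), -93) + d = -1/69 + 21612 = 1491227/69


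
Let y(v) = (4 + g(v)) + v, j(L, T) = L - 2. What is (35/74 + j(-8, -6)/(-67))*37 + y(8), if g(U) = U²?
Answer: 13269/134 ≈ 99.022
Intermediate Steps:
j(L, T) = -2 + L
y(v) = 4 + v + v² (y(v) = (4 + v²) + v = 4 + v + v²)
(35/74 + j(-8, -6)/(-67))*37 + y(8) = (35/74 + (-2 - 8)/(-67))*37 + (4 + 8 + 8²) = (35*(1/74) - 10*(-1/67))*37 + (4 + 8 + 64) = (35/74 + 10/67)*37 + 76 = (3085/4958)*37 + 76 = 3085/134 + 76 = 13269/134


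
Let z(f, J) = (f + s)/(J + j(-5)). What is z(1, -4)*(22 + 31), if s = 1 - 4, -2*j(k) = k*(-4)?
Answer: 53/7 ≈ 7.5714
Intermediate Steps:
j(k) = 2*k (j(k) = -k*(-4)/2 = -(-2)*k = 2*k)
s = -3
z(f, J) = (-3 + f)/(-10 + J) (z(f, J) = (f - 3)/(J + 2*(-5)) = (-3 + f)/(J - 10) = (-3 + f)/(-10 + J))
z(1, -4)*(22 + 31) = ((-3 + 1)/(-10 - 4))*(22 + 31) = (-2/(-14))*53 = -1/14*(-2)*53 = (⅐)*53 = 53/7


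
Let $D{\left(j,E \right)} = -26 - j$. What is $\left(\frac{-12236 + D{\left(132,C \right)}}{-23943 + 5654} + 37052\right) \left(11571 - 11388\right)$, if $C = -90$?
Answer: $\frac{124011125226}{18289} \approx 6.7806 \cdot 10^{6}$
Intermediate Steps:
$\left(\frac{-12236 + D{\left(132,C \right)}}{-23943 + 5654} + 37052\right) \left(11571 - 11388\right) = \left(\frac{-12236 - 158}{-23943 + 5654} + 37052\right) \left(11571 - 11388\right) = \left(\frac{-12236 - 158}{-18289} + 37052\right) 183 = \left(\left(-12236 - 158\right) \left(- \frac{1}{18289}\right) + 37052\right) 183 = \left(\left(-12394\right) \left(- \frac{1}{18289}\right) + 37052\right) 183 = \left(\frac{12394}{18289} + 37052\right) 183 = \frac{677656422}{18289} \cdot 183 = \frac{124011125226}{18289}$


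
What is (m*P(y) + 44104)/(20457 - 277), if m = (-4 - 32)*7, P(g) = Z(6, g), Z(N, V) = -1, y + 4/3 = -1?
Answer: 11089/5045 ≈ 2.1980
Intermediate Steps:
y = -7/3 (y = -4/3 - 1 = -7/3 ≈ -2.3333)
P(g) = -1
m = -252 (m = -36*7 = -252)
(m*P(y) + 44104)/(20457 - 277) = (-252*(-1) + 44104)/(20457 - 277) = (252 + 44104)/20180 = 44356*(1/20180) = 11089/5045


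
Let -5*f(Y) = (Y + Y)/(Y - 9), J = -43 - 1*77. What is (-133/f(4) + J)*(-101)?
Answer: 432785/8 ≈ 54098.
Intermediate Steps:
J = -120 (J = -43 - 77 = -120)
f(Y) = -2*Y/(5*(-9 + Y)) (f(Y) = -(Y + Y)/(5*(Y - 9)) = -2*Y/(5*(-9 + Y)))
(-133/f(4) + J)*(-101) = (-133/((-2*4/(-45 + 5*4))) - 120)*(-101) = (-133/((-2*4/(-45 + 20))) - 120)*(-101) = (-133/((-2*4/(-25))) - 120)*(-101) = (-133/((-2*4*(-1/25))) - 120)*(-101) = (-133/8/25 - 120)*(-101) = (-133*25/8 - 120)*(-101) = (-3325/8 - 120)*(-101) = -4285/8*(-101) = 432785/8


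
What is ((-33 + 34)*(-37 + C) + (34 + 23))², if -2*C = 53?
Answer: 169/4 ≈ 42.250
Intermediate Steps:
C = -53/2 (C = -½*53 = -53/2 ≈ -26.500)
((-33 + 34)*(-37 + C) + (34 + 23))² = ((-33 + 34)*(-37 - 53/2) + (34 + 23))² = (1*(-127/2) + 57)² = (-127/2 + 57)² = (-13/2)² = 169/4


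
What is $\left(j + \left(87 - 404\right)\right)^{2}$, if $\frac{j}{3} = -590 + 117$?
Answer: $3013696$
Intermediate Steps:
$j = -1419$ ($j = 3 \left(-590 + 117\right) = 3 \left(-473\right) = -1419$)
$\left(j + \left(87 - 404\right)\right)^{2} = \left(-1419 + \left(87 - 404\right)\right)^{2} = \left(-1419 - 317\right)^{2} = \left(-1736\right)^{2} = 3013696$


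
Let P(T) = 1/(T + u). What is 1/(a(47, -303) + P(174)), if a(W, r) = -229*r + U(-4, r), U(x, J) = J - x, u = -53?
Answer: 121/8359649 ≈ 1.4474e-5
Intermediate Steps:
P(T) = 1/(-53 + T) (P(T) = 1/(T - 53) = 1/(-53 + T))
a(W, r) = 4 - 228*r (a(W, r) = -229*r + (r - 1*(-4)) = -229*r + (r + 4) = -229*r + (4 + r) = 4 - 228*r)
1/(a(47, -303) + P(174)) = 1/((4 - 228*(-303)) + 1/(-53 + 174)) = 1/((4 + 69084) + 1/121) = 1/(69088 + 1/121) = 1/(8359649/121) = 121/8359649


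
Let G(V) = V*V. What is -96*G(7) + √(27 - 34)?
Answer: -4704 + I*√7 ≈ -4704.0 + 2.6458*I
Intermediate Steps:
G(V) = V²
-96*G(7) + √(27 - 34) = -96*7² + √(27 - 34) = -96*49 + √(-7) = -4704 + I*√7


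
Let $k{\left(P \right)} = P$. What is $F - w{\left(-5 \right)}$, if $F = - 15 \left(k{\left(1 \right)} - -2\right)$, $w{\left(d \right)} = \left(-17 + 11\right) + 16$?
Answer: $-55$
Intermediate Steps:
$w{\left(d \right)} = 10$ ($w{\left(d \right)} = -6 + 16 = 10$)
$F = -45$ ($F = - 15 \left(1 - -2\right) = - 15 \left(1 + 2\right) = \left(-15\right) 3 = -45$)
$F - w{\left(-5 \right)} = -45 - 10 = -55$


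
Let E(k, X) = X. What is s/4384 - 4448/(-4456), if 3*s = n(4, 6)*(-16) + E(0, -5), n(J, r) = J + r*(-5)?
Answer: 18349/17824 ≈ 1.0295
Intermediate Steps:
n(J, r) = J - 5*r
s = 137 (s = ((4 - 5*6)*(-16) - 5)/3 = ((4 - 30)*(-16) - 5)/3 = (-26*(-16) - 5)/3 = (416 - 5)/3 = (⅓)*411 = 137)
s/4384 - 4448/(-4456) = 137/4384 - 4448/(-4456) = 137*(1/4384) - 4448*(-1/4456) = 1/32 + 556/557 = 18349/17824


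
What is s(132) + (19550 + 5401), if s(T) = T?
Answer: 25083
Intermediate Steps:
s(132) + (19550 + 5401) = 132 + (19550 + 5401) = 132 + 24951 = 25083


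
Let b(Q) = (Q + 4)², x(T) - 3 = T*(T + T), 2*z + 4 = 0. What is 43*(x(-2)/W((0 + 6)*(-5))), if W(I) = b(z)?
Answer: 473/4 ≈ 118.25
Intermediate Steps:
z = -2 (z = -2 + (½)*0 = -2 + 0 = -2)
x(T) = 3 + 2*T² (x(T) = 3 + T*(T + T) = 3 + T*(2*T) = 3 + 2*T²)
b(Q) = (4 + Q)²
W(I) = 4 (W(I) = (4 - 2)² = 2² = 4)
43*(x(-2)/W((0 + 6)*(-5))) = 43*((3 + 2*(-2)²)/4) = 43*((3 + 2*4)*(¼)) = 43*((3 + 8)*(¼)) = 43*(11*(¼)) = 43*(11/4) = 473/4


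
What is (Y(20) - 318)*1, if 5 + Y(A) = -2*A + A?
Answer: -343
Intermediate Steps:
Y(A) = -5 - A (Y(A) = -5 + (-2*A + A) = -5 - A)
(Y(20) - 318)*1 = ((-5 - 1*20) - 318)*1 = ((-5 - 20) - 318)*1 = (-25 - 318)*1 = -343*1 = -343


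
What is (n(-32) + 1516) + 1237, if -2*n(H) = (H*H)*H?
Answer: 19137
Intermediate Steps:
n(H) = -H³/2 (n(H) = -H*H*H/2 = -H²*H/2 = -H³/2)
(n(-32) + 1516) + 1237 = (-½*(-32)³ + 1516) + 1237 = (-½*(-32768) + 1516) + 1237 = (16384 + 1516) + 1237 = 17900 + 1237 = 19137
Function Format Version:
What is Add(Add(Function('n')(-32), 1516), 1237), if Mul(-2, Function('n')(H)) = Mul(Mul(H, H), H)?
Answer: 19137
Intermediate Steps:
Function('n')(H) = Mul(Rational(-1, 2), Pow(H, 3)) (Function('n')(H) = Mul(Rational(-1, 2), Mul(Mul(H, H), H)) = Mul(Rational(-1, 2), Mul(Pow(H, 2), H)) = Mul(Rational(-1, 2), Pow(H, 3)))
Add(Add(Function('n')(-32), 1516), 1237) = Add(Add(Mul(Rational(-1, 2), Pow(-32, 3)), 1516), 1237) = Add(Add(Mul(Rational(-1, 2), -32768), 1516), 1237) = Add(Add(16384, 1516), 1237) = Add(17900, 1237) = 19137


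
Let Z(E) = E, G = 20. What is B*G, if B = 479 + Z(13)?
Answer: 9840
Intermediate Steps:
B = 492 (B = 479 + 13 = 492)
B*G = 492*20 = 9840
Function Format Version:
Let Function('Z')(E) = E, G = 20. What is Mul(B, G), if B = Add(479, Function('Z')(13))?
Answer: 9840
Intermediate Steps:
B = 492 (B = Add(479, 13) = 492)
Mul(B, G) = Mul(492, 20) = 9840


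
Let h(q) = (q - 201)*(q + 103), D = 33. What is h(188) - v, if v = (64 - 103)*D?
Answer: -2496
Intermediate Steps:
v = -1287 (v = (64 - 103)*33 = -39*33 = -1287)
h(q) = (-201 + q)*(103 + q)
h(188) - v = (-20703 + 188² - 98*188) - 1*(-1287) = (-20703 + 35344 - 18424) + 1287 = -3783 + 1287 = -2496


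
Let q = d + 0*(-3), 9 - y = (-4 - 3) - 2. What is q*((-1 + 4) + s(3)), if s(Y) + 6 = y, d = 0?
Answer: 0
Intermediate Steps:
y = 18 (y = 9 - ((-4 - 3) - 2) = 9 - (-7 - 2) = 9 - 1*(-9) = 9 + 9 = 18)
s(Y) = 12 (s(Y) = -6 + 18 = 12)
q = 0 (q = 0 + 0*(-3) = 0 + 0 = 0)
q*((-1 + 4) + s(3)) = 0*((-1 + 4) + 12) = 0*(3 + 12) = 0*15 = 0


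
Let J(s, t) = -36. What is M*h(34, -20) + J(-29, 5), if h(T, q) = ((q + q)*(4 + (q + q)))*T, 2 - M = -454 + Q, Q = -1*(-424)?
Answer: 1566684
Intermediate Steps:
Q = 424
M = 32 (M = 2 - (-454 + 424) = 2 - 1*(-30) = 2 + 30 = 32)
h(T, q) = 2*T*q*(4 + 2*q) (h(T, q) = ((2*q)*(4 + 2*q))*T = (2*q*(4 + 2*q))*T = 2*T*q*(4 + 2*q))
M*h(34, -20) + J(-29, 5) = 32*(4*34*(-20)*(2 - 20)) - 36 = 32*(4*34*(-20)*(-18)) - 36 = 32*48960 - 36 = 1566720 - 36 = 1566684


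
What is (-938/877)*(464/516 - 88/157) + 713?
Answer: 12657786473/17761881 ≈ 712.64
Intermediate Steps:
(-938/877)*(464/516 - 88/157) + 713 = (-938*1/877)*(464*(1/516) - 88*1/157) + 713 = -938*(116/129 - 88/157)/877 + 713 = -938/877*6860/20253 + 713 = -6434680/17761881 + 713 = 12657786473/17761881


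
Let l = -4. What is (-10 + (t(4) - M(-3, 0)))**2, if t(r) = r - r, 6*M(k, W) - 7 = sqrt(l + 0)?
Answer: 1495/12 + 67*I/9 ≈ 124.58 + 7.4444*I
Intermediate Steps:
M(k, W) = 7/6 + I/3 (M(k, W) = 7/6 + sqrt(-4 + 0)/6 = 7/6 + sqrt(-4)/6 = 7/6 + (2*I)/6 = 7/6 + I/3)
t(r) = 0
(-10 + (t(4) - M(-3, 0)))**2 = (-10 + (0 - (7/6 + I/3)))**2 = (-10 + (0 + (-7/6 - I/3)))**2 = (-10 + (-7/6 - I/3))**2 = (-67/6 - I/3)**2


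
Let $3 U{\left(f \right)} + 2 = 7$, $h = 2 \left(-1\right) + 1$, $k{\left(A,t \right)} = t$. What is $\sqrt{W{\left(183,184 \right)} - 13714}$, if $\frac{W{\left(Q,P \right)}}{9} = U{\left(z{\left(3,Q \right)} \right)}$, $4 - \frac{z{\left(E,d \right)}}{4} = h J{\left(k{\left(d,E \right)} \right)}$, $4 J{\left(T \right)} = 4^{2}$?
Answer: $i \sqrt{13699} \approx 117.04 i$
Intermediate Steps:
$J{\left(T \right)} = 4$ ($J{\left(T \right)} = \frac{4^{2}}{4} = \frac{1}{4} \cdot 16 = 4$)
$h = -1$ ($h = -2 + 1 = -1$)
$z{\left(E,d \right)} = 32$ ($z{\left(E,d \right)} = 16 - 4 \left(\left(-1\right) 4\right) = 16 - -16 = 16 + 16 = 32$)
$U{\left(f \right)} = \frac{5}{3}$ ($U{\left(f \right)} = - \frac{2}{3} + \frac{1}{3} \cdot 7 = - \frac{2}{3} + \frac{7}{3} = \frac{5}{3}$)
$W{\left(Q,P \right)} = 15$ ($W{\left(Q,P \right)} = 9 \cdot \frac{5}{3} = 15$)
$\sqrt{W{\left(183,184 \right)} - 13714} = \sqrt{15 - 13714} = \sqrt{-13699} = i \sqrt{13699}$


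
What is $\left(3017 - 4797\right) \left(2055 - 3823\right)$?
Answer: $3147040$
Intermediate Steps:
$\left(3017 - 4797\right) \left(2055 - 3823\right) = \left(-1780\right) \left(-1768\right) = 3147040$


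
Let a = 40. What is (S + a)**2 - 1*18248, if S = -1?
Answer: -16727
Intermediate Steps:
(S + a)**2 - 1*18248 = (-1 + 40)**2 - 1*18248 = 39**2 - 18248 = 1521 - 18248 = -16727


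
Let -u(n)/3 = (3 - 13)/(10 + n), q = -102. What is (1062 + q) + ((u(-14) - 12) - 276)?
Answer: 1329/2 ≈ 664.50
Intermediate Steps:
u(n) = 30/(10 + n) (u(n) = -3*(3 - 13)/(10 + n) = -(-30)/(10 + n) = 30/(10 + n))
(1062 + q) + ((u(-14) - 12) - 276) = (1062 - 102) + ((30/(10 - 14) - 12) - 276) = 960 + ((30/(-4) - 12) - 276) = 960 + ((30*(-¼) - 12) - 276) = 960 + ((-15/2 - 12) - 276) = 960 + (-39/2 - 276) = 960 - 591/2 = 1329/2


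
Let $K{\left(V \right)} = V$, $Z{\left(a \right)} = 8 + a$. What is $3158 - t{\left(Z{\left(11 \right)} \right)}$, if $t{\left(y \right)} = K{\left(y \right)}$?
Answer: $3139$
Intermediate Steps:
$t{\left(y \right)} = y$
$3158 - t{\left(Z{\left(11 \right)} \right)} = 3158 - \left(8 + 11\right) = 3158 - 19 = 3139$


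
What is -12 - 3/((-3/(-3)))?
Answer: -15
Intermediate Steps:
-12 - 3/((-3/(-3))) = -12 - 3/((-3*(-⅓))) = -12 - 3/1 = -12 - 3*1 = -12 - 3 = -15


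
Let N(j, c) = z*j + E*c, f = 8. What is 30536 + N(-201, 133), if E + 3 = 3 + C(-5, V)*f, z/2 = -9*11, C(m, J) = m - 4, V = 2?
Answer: 60758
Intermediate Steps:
C(m, J) = -4 + m
z = -198 (z = 2*(-9*11) = 2*(-99) = -198)
E = -72 (E = -3 + (3 + (-4 - 5)*8) = -3 + (3 - 9*8) = -3 + (3 - 72) = -3 - 69 = -72)
N(j, c) = -198*j - 72*c
30536 + N(-201, 133) = 30536 + (-198*(-201) - 72*133) = 30536 + (39798 - 9576) = 30536 + 30222 = 60758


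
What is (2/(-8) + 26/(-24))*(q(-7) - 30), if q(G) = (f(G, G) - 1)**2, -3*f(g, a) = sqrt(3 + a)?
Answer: 1060/27 - 16*I/9 ≈ 39.259 - 1.7778*I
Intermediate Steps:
f(g, a) = -sqrt(3 + a)/3
q(G) = (-1 - sqrt(3 + G)/3)**2 (q(G) = (-sqrt(3 + G)/3 - 1)**2 = (-1 - sqrt(3 + G)/3)**2)
(2/(-8) + 26/(-24))*(q(-7) - 30) = (2/(-8) + 26/(-24))*((3 + sqrt(3 - 7))**2/9 - 30) = (2*(-1/8) + 26*(-1/24))*((3 + sqrt(-4))**2/9 - 30) = (-1/4 - 13/12)*((3 + 2*I)**2/9 - 30) = -4*(-30 + (3 + 2*I)**2/9)/3 = 40 - 4*(3 + 2*I)**2/27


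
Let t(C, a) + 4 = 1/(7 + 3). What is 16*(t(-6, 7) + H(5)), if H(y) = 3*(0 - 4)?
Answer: -1272/5 ≈ -254.40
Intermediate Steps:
t(C, a) = -39/10 (t(C, a) = -4 + 1/(7 + 3) = -4 + 1/10 = -39/10)
H(y) = -12 (H(y) = 3*(-4) = -12)
16*(t(-6, 7) + H(5)) = 16*(-39/10 - 12) = 16*(-159/10) = -1272/5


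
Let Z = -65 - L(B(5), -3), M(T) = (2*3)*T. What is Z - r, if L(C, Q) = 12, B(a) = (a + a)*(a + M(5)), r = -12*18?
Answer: 139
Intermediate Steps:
r = -216
M(T) = 6*T
B(a) = 2*a*(30 + a) (B(a) = (a + a)*(a + 6*5) = (2*a)*(a + 30) = (2*a)*(30 + a) = 2*a*(30 + a))
Z = -77 (Z = -65 - 1*12 = -65 - 12 = -77)
Z - r = -77 - 1*(-216) = -77 + 216 = 139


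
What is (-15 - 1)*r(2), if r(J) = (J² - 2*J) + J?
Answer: -32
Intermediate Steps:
r(J) = J² - J
(-15 - 1)*r(2) = (-15 - 1)*(2*(-1 + 2)) = -32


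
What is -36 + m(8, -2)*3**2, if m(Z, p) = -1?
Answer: -45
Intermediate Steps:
-36 + m(8, -2)*3**2 = -36 - 1*3**2 = -36 - 1*9 = -36 - 9 = -45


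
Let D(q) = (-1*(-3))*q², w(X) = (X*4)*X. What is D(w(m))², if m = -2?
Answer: 589824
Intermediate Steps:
w(X) = 4*X² (w(X) = (4*X)*X = 4*X²)
D(q) = 3*q²
D(w(m))² = (3*(4*(-2)²)²)² = (3*(4*4)²)² = (3*16²)² = (3*256)² = 768² = 589824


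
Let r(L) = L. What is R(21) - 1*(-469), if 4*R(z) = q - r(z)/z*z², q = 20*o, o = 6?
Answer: 1555/4 ≈ 388.75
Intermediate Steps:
q = 120 (q = 20*6 = 120)
R(z) = 30 - z²/4 (R(z) = (120 - z/z*z²)/4 = (120 - z²)/4 = 30 - z²/4)
R(21) - 1*(-469) = (30 - ¼*21²) - 1*(-469) = (30 - ¼*441) + 469 = (30 - 441/4) + 469 = -321/4 + 469 = 1555/4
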